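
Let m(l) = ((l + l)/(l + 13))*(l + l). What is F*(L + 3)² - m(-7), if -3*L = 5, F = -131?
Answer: -2390/9 ≈ -265.56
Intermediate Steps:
L = -5/3 (L = -⅓*5 = -5/3 ≈ -1.6667)
m(l) = 4*l²/(13 + l) (m(l) = ((2*l)/(13 + l))*(2*l) = (2*l/(13 + l))*(2*l) = 4*l²/(13 + l))
F*(L + 3)² - m(-7) = -131*(-5/3 + 3)² - 4*(-7)²/(13 - 7) = -131*(4/3)² - 4*49/6 = -131*16/9 - 4*49/6 = -2096/9 - 1*98/3 = -2096/9 - 98/3 = -2390/9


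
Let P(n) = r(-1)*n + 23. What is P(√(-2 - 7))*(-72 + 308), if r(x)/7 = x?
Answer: 5428 - 4956*I ≈ 5428.0 - 4956.0*I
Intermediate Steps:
r(x) = 7*x
P(n) = 23 - 7*n (P(n) = (7*(-1))*n + 23 = -7*n + 23 = 23 - 7*n)
P(√(-2 - 7))*(-72 + 308) = (23 - 7*√(-2 - 7))*(-72 + 308) = (23 - 21*I)*236 = 5428 - 4956*I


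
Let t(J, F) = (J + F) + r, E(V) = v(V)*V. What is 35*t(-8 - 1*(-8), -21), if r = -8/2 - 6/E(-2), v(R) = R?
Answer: -1855/2 ≈ -927.50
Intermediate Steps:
E(V) = V**2 (E(V) = V*V = V**2)
r = -11/2 (r = -8/2 - 6/((-2)**2) = -8*1/2 - 6/4 = -4 - 6*1/4 = -4 - 3/2 = -11/2 ≈ -5.5000)
t(J, F) = -11/2 + F + J (t(J, F) = (J + F) - 11/2 = (F + J) - 11/2 = -11/2 + F + J)
35*t(-8 - 1*(-8), -21) = 35*(-11/2 - 21 + (-8 - 1*(-8))) = 35*(-11/2 - 21 + (-8 + 8)) = 35*(-11/2 - 21 + 0) = 35*(-53/2) = -1855/2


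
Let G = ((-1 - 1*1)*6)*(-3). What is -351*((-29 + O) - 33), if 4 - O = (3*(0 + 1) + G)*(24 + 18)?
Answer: 595296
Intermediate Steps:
G = 36 (G = ((-1 - 1)*6)*(-3) = -2*6*(-3) = -12*(-3) = 36)
O = -1634 (O = 4 - (3*(0 + 1) + 36)*(24 + 18) = 4 - (3*1 + 36)*42 = 4 - (3 + 36)*42 = 4 - 39*42 = 4 - 1*1638 = 4 - 1638 = -1634)
-351*((-29 + O) - 33) = -351*((-29 - 1634) - 33) = -351*(-1663 - 33) = -351*(-1696) = 595296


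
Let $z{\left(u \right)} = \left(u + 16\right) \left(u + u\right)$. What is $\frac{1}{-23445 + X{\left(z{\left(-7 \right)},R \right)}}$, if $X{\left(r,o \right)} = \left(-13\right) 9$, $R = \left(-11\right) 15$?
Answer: $- \frac{1}{23562} \approx -4.2441 \cdot 10^{-5}$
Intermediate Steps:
$z{\left(u \right)} = 2 u \left(16 + u\right)$ ($z{\left(u \right)} = \left(16 + u\right) 2 u = 2 u \left(16 + u\right)$)
$R = -165$
$X{\left(r,o \right)} = -117$
$\frac{1}{-23445 + X{\left(z{\left(-7 \right)},R \right)}} = \frac{1}{-23445 - 117} = \frac{1}{-23562} = - \frac{1}{23562}$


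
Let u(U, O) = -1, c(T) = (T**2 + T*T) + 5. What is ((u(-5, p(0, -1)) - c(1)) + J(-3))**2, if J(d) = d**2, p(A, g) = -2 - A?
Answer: 1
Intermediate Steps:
c(T) = 5 + 2*T**2 (c(T) = (T**2 + T**2) + 5 = 2*T**2 + 5 = 5 + 2*T**2)
((u(-5, p(0, -1)) - c(1)) + J(-3))**2 = ((-1 - (5 + 2*1**2)) + (-3)**2)**2 = ((-1 - (5 + 2*1)) + 9)**2 = ((-1 - (5 + 2)) + 9)**2 = ((-1 - 1*7) + 9)**2 = ((-1 - 7) + 9)**2 = (-8 + 9)**2 = 1**2 = 1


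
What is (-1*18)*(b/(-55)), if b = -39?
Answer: -702/55 ≈ -12.764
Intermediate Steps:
(-1*18)*(b/(-55)) = (-1*18)*(-39/(-55)) = -(-702)*(-1)/55 = -18*39/55 = -702/55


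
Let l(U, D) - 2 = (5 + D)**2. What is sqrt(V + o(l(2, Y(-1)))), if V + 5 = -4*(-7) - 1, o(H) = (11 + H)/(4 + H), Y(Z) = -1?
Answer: 3*sqrt(1254)/22 ≈ 4.8289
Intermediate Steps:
l(U, D) = 2 + (5 + D)**2
o(H) = (11 + H)/(4 + H)
V = 22 (V = -5 + (-4*(-7) - 1) = -5 + (28 - 1) = -5 + 27 = 22)
sqrt(V + o(l(2, Y(-1)))) = sqrt(22 + (11 + (2 + (5 - 1)**2))/(4 + (2 + (5 - 1)**2))) = sqrt(22 + (11 + (2 + 4**2))/(4 + (2 + 4**2))) = sqrt(22 + (11 + (2 + 16))/(4 + (2 + 16))) = sqrt(22 + (11 + 18)/(4 + 18)) = sqrt(22 + 29/22) = sqrt(513/22) = 3*sqrt(1254)/22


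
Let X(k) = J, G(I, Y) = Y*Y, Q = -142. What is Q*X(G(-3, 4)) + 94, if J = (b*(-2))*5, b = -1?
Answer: -1326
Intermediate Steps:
G(I, Y) = Y²
J = 10 (J = -1*(-2)*5 = 2*5 = 10)
X(k) = 10
Q*X(G(-3, 4)) + 94 = -142*10 + 94 = -1420 + 94 = -1326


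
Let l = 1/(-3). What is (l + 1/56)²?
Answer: 2809/28224 ≈ 0.099525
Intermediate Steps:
l = -⅓ ≈ -0.33333
(l + 1/56)² = (-⅓ + 1/56)² = (-53/168)² = 2809/28224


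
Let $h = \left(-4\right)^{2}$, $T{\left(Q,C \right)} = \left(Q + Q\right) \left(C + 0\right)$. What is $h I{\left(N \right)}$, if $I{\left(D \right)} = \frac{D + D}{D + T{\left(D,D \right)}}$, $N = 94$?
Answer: $\frac{32}{189} \approx 0.16931$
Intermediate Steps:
$T{\left(Q,C \right)} = 2 C Q$ ($T{\left(Q,C \right)} = 2 Q C = 2 C Q$)
$I{\left(D \right)} = \frac{2 D}{D + 2 D^{2}}$ ($I{\left(D \right)} = \frac{D + D}{D + 2 D D} = \frac{2 D}{D + 2 D^{2}}$)
$h = 16$
$h I{\left(N \right)} = 16 \frac{2}{1 + 2 \cdot 94} = 16 \frac{2}{1 + 188} = 16 \cdot \frac{2}{189} = \frac{32}{189}$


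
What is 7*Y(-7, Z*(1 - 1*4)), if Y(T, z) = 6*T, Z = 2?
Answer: -294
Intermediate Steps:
7*Y(-7, Z*(1 - 1*4)) = 7*(6*(-7)) = 7*(-42) = -294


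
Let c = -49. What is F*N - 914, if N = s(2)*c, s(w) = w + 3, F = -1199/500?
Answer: -32649/100 ≈ -326.49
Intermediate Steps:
F = -1199/500 (F = -1199*1/500 = -1199/500 ≈ -2.3980)
s(w) = 3 + w
N = -245 (N = (3 + 2)*(-49) = 5*(-49) = -245)
F*N - 914 = -1199/500*(-245) - 914 = 58751/100 - 914 = -32649/100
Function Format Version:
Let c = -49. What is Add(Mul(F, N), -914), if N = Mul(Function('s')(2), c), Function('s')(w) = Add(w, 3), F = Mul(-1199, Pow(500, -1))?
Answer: Rational(-32649, 100) ≈ -326.49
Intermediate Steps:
F = Rational(-1199, 500) (F = Mul(-1199, Rational(1, 500)) = Rational(-1199, 500) ≈ -2.3980)
Function('s')(w) = Add(3, w)
N = -245 (N = Mul(Add(3, 2), -49) = Mul(5, -49) = -245)
Add(Mul(F, N), -914) = Add(Mul(Rational(-1199, 500), -245), -914) = Add(Rational(58751, 100), -914) = Rational(-32649, 100)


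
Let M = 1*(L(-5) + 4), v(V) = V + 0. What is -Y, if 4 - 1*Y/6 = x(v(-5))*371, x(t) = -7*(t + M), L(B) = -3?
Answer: 62304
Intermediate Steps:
v(V) = V
M = 1 (M = 1*(-3 + 4) = 1*1 = 1)
x(t) = -7 - 7*t (x(t) = -7*(t + 1) = -7*(1 + t) = -7 - 7*t)
Y = -62304 (Y = 24 - 6*(-7 - 7*(-5))*371 = 24 - 6*(-7 + 35)*371 = 24 - 168*371 = 24 - 6*10388 = 24 - 62328 = -62304)
-Y = -1*(-62304) = 62304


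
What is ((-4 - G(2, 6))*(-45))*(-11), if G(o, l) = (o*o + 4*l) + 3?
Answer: -17325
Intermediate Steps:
G(o, l) = 3 + o² + 4*l (G(o, l) = (o² + 4*l) + 3 = 3 + o² + 4*l)
((-4 - G(2, 6))*(-45))*(-11) = ((-4 - (3 + 2² + 4*6))*(-45))*(-11) = ((-4 - (3 + 4 + 24))*(-45))*(-11) = ((-4 - 1*31)*(-45))*(-11) = ((-4 - 31)*(-45))*(-11) = -35*(-45)*(-11) = 1575*(-11) = -17325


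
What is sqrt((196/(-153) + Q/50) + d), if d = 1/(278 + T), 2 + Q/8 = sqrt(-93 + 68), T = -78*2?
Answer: sqrt(-1541610422 + 774265680*I)/31110 ≈ 0.30791 + 1.2991*I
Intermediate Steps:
T = -156
Q = -16 + 40*I (Q = -16 + 8*sqrt(-93 + 68) = -16 + 8*sqrt(-25) = -16 + 8*(5*I) = -16 + 40*I ≈ -16.0 + 40.0*I)
d = 1/122 (d = 1/(278 - 156) = 1/122 ≈ 0.0081967)
sqrt((196/(-153) + Q/50) + d) = sqrt((196/(-153) + (-16 + 40*I)/50) + 1/122) = sqrt((196*(-1/153) + (-16 + 40*I)*(1/50)) + 1/122) = sqrt((-196/153 + (-8/25 + 4*I/5)) + 1/122) = sqrt((-6124/3825 + 4*I/5) + 1/122) = sqrt(-743303/466650 + 4*I/5)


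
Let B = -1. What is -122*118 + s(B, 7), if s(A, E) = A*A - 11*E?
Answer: -14472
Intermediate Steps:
s(A, E) = A² - 11*E
-122*118 + s(B, 7) = -122*118 + ((-1)² - 11*7) = -14396 + (1 - 77) = -14396 - 76 = -14472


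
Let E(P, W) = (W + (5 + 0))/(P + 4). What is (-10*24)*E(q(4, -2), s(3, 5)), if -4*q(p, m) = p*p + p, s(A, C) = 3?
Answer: 1920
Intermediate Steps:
q(p, m) = -p/4 - p²/4 (q(p, m) = -(p*p + p)/4 = -(p² + p)/4 = -(p + p²)/4 = -p/4 - p²/4)
E(P, W) = (5 + W)/(4 + P) (E(P, W) = (W + 5)/(4 + P) = (5 + W)/(4 + P))
(-10*24)*E(q(4, -2), s(3, 5)) = (-10*24)*((5 + 3)/(4 - ¼*4*(1 + 4))) = -240*8/(4 - ¼*4*5) = -240*8/(4 - 5) = -240*8/(-1) = -(-240)*8 = -240*(-8) = 1920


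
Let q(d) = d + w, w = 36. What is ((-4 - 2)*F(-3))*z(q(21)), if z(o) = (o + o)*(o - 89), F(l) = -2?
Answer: -43776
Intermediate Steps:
q(d) = 36 + d (q(d) = d + 36 = 36 + d)
z(o) = 2*o*(-89 + o) (z(o) = (2*o)*(-89 + o) = 2*o*(-89 + o))
((-4 - 2)*F(-3))*z(q(21)) = ((-4 - 2)*(-2))*(2*(36 + 21)*(-89 + (36 + 21))) = (-6*(-2))*(2*57*(-89 + 57)) = 12*(2*57*(-32)) = 12*(-3648) = -43776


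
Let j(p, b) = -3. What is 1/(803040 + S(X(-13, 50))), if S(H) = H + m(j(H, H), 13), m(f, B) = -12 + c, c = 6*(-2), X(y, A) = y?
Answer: 1/803003 ≈ 1.2453e-6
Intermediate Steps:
c = -12
m(f, B) = -24 (m(f, B) = -12 - 12 = -24)
S(H) = -24 + H (S(H) = H - 24 = -24 + H)
1/(803040 + S(X(-13, 50))) = 1/(803040 + (-24 - 13)) = 1/(803040 - 37) = 1/803003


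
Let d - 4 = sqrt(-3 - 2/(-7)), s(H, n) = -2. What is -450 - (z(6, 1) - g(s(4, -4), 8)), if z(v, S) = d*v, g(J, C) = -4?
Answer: -478 - 6*I*sqrt(133)/7 ≈ -478.0 - 9.8851*I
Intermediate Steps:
d = 4 + I*sqrt(133)/7 (d = 4 + sqrt(-3 - 2/(-7)) = 4 + sqrt(-3 - 2*(-1/7)) = 4 + sqrt(-3 + 2/7) = 4 + sqrt(-19/7) = 4 + I*sqrt(133)/7 ≈ 4.0 + 1.6475*I)
z(v, S) = v*(4 + I*sqrt(133)/7) (z(v, S) = (4 + I*sqrt(133)/7)*v = v*(4 + I*sqrt(133)/7))
-450 - (z(6, 1) - g(s(4, -4), 8)) = -450 - ((1/7)*6*(28 + I*sqrt(133)) - 1*(-4)) = -450 - ((24 + 6*I*sqrt(133)/7) + 4) = -450 - (28 + 6*I*sqrt(133)/7) = -450 + (-28 - 6*I*sqrt(133)/7) = -478 - 6*I*sqrt(133)/7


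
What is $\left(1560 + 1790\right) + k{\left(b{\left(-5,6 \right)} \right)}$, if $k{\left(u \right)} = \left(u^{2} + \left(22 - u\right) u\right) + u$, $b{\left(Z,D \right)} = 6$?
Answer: $3488$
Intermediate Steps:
$k{\left(u \right)} = u + u^{2} + u \left(22 - u\right)$ ($k{\left(u \right)} = \left(u^{2} + u \left(22 - u\right)\right) + u = u + u^{2} + u \left(22 - u\right)$)
$\left(1560 + 1790\right) + k{\left(b{\left(-5,6 \right)} \right)} = \left(1560 + 1790\right) + 23 \cdot 6 = 3350 + 138 = 3488$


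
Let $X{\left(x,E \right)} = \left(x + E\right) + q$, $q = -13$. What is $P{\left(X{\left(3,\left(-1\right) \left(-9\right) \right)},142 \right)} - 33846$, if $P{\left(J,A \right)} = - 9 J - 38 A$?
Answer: $-39233$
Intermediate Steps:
$X{\left(x,E \right)} = -13 + E + x$ ($X{\left(x,E \right)} = \left(x + E\right) - 13 = \left(E + x\right) - 13 = -13 + E + x$)
$P{\left(J,A \right)} = - 38 A - 9 J$
$P{\left(X{\left(3,\left(-1\right) \left(-9\right) \right)},142 \right)} - 33846 = \left(\left(-38\right) 142 - 9 \left(-13 - -9 + 3\right)\right) - 33846 = \left(-5396 - 9 \left(-13 + 9 + 3\right)\right) - 33846 = \left(-5396 - -9\right) - 33846 = \left(-5396 + 9\right) - 33846 = -5387 - 33846 = -39233$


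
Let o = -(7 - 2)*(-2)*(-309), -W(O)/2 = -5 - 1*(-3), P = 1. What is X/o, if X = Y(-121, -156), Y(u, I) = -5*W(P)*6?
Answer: 4/103 ≈ 0.038835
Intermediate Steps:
W(O) = 4 (W(O) = -2*(-5 - 1*(-3)) = -2*(-5 + 3) = -2*(-2) = 4)
Y(u, I) = -120 (Y(u, I) = -5*4*6 = -20*6 = -120)
X = -120
o = -3090 (o = -5*(-2)*(-309) = -1*(-10)*(-309) = 10*(-309) = -3090)
X/o = -120/(-3090) = -120*(-1/3090) = 4/103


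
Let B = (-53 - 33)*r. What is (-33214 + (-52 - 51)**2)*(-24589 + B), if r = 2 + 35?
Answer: 627763455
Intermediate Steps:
r = 37
B = -3182 (B = (-53 - 33)*37 = -86*37 = -3182)
(-33214 + (-52 - 51)**2)*(-24589 + B) = (-33214 + (-52 - 51)**2)*(-24589 - 3182) = (-33214 + (-103)**2)*(-27771) = (-33214 + 10609)*(-27771) = -22605*(-27771) = 627763455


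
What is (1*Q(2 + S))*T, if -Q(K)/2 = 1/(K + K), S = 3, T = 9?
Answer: -9/5 ≈ -1.8000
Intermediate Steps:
Q(K) = -1/K (Q(K) = -2/(K + K) = -2*1/(2*K) = -1/K)
(1*Q(2 + S))*T = (1*(-1/(2 + 3)))*9 = (1*(-1/5))*9 = -1/5*9 = -9/5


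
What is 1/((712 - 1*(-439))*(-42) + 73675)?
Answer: 1/25333 ≈ 3.9474e-5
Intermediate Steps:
1/((712 - 1*(-439))*(-42) + 73675) = 1/((712 + 439)*(-42) + 73675) = 1/(1151*(-42) + 73675) = 1/(-48342 + 73675) = 1/25333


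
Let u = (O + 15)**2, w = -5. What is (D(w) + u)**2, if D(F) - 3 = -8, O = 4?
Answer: 126736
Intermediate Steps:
D(F) = -5 (D(F) = 3 - 8 = -5)
u = 361 (u = (4 + 15)**2 = 19**2 = 361)
(D(w) + u)**2 = (-5 + 361)**2 = 356**2 = 126736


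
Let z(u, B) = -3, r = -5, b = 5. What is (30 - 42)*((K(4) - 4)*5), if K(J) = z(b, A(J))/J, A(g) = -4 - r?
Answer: 285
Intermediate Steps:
A(g) = 1 (A(g) = -4 - 1*(-5) = -4 + 5 = 1)
K(J) = -3/J
(30 - 42)*((K(4) - 4)*5) = (30 - 42)*((-3/4 - 4)*5) = -12*(-3*¼ - 4)*5 = -12*(-¾ - 4)*5 = -(-57)*5 = -12*(-95/4) = 285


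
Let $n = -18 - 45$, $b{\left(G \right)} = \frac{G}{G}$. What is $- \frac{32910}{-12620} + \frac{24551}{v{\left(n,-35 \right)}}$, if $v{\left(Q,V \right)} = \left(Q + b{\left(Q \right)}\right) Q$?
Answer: $\frac{10959502}{1232343} \approx 8.8932$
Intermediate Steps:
$b{\left(G \right)} = 1$
$n = -63$
$v{\left(Q,V \right)} = Q \left(1 + Q\right)$ ($v{\left(Q,V \right)} = \left(Q + 1\right) Q = \left(1 + Q\right) Q = Q \left(1 + Q\right)$)
$- \frac{32910}{-12620} + \frac{24551}{v{\left(n,-35 \right)}} = - \frac{32910}{-12620} + \frac{24551}{\left(-63\right) \left(1 - 63\right)} = \left(-32910\right) \left(- \frac{1}{12620}\right) + \frac{24551}{\left(-63\right) \left(-62\right)} = \frac{3291}{1262} + \frac{24551}{3906} = \frac{10959502}{1232343}$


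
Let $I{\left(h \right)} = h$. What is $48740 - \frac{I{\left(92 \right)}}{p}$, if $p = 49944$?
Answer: $\frac{608567617}{12486} \approx 48740.0$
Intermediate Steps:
$48740 - \frac{I{\left(92 \right)}}{p} = 48740 - \frac{92}{49944} = 48740 - 92 \cdot \frac{1}{49944} = 48740 - \frac{23}{12486} = \frac{608567617}{12486}$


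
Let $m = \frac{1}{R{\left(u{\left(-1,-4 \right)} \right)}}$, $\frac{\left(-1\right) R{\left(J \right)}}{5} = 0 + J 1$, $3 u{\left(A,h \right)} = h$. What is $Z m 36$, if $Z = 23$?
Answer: $\frac{621}{5} \approx 124.2$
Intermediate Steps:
$u{\left(A,h \right)} = \frac{h}{3}$
$R{\left(J \right)} = - 5 J$ ($R{\left(J \right)} = - 5 \left(0 + J 1\right) = - 5 \left(0 + J\right) = - 5 J$)
$m = \frac{3}{20}$ ($m = \frac{1}{\left(-5\right) \frac{1}{3} \left(-4\right)} = \frac{1}{\left(-5\right) \left(- \frac{4}{3}\right)} = \frac{1}{\frac{20}{3}} = \frac{3}{20} \approx 0.15$)
$Z m 36 = 23 \cdot \frac{3}{20} \cdot 36 = \frac{69}{20} \cdot 36 = \frac{621}{5}$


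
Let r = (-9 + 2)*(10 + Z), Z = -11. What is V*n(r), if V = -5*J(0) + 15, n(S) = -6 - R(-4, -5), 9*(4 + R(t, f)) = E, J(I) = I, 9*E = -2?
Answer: -800/27 ≈ -29.630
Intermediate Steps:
E = -2/9 (E = (1/9)*(-2) = -2/9 ≈ -0.22222)
R(t, f) = -326/81 (R(t, f) = -4 + (1/9)*(-2/9) = -4 - 2/81 = -326/81)
r = 7 (r = (-9 + 2)*(10 - 11) = -7*(-1) = 7)
n(S) = -160/81 (n(S) = -6 - 1*(-326/81) = -6 + 326/81 = -160/81)
V = 15 (V = -5*0 + 15 = 0 + 15 = 15)
V*n(r) = 15*(-160/81) = -800/27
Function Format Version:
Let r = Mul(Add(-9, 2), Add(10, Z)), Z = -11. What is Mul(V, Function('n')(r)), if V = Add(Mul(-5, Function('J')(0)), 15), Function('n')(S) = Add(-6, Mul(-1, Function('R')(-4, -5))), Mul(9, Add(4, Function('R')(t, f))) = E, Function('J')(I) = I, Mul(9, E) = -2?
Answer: Rational(-800, 27) ≈ -29.630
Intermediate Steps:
E = Rational(-2, 9) (E = Mul(Rational(1, 9), -2) = Rational(-2, 9) ≈ -0.22222)
Function('R')(t, f) = Rational(-326, 81) (Function('R')(t, f) = Add(-4, Mul(Rational(1, 9), Rational(-2, 9))) = Add(-4, Rational(-2, 81)) = Rational(-326, 81))
r = 7 (r = Mul(Add(-9, 2), Add(10, -11)) = Mul(-7, -1) = 7)
Function('n')(S) = Rational(-160, 81) (Function('n')(S) = Add(-6, Mul(-1, Rational(-326, 81))) = Add(-6, Rational(326, 81)) = Rational(-160, 81))
V = 15 (V = Add(Mul(-5, 0), 15) = Add(0, 15) = 15)
Mul(V, Function('n')(r)) = Mul(15, Rational(-160, 81)) = Rational(-800, 27)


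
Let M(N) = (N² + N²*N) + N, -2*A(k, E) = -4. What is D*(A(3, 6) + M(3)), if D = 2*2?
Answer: 164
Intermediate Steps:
D = 4
A(k, E) = 2 (A(k, E) = -½*(-4) = 2)
M(N) = N + N² + N³ (M(N) = (N² + N³) + N = N + N² + N³)
D*(A(3, 6) + M(3)) = 4*(2 + 3*(1 + 3 + 3²)) = 4*(2 + 3*(1 + 3 + 9)) = 4*(2 + 3*13) = 4*(2 + 39) = 4*41 = 164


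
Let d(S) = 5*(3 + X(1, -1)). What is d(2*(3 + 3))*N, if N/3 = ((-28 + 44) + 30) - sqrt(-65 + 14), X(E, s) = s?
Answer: 1380 - 30*I*sqrt(51) ≈ 1380.0 - 214.24*I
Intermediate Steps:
d(S) = 10 (d(S) = 5*(3 - 1) = 5*2 = 10)
N = 138 - 3*I*sqrt(51) (N = 3*(((-28 + 44) + 30) - sqrt(-65 + 14)) = 3*((16 + 30) - sqrt(-51)) = 3*(46 - I*sqrt(51)) = 138 - 3*I*sqrt(51) ≈ 138.0 - 21.424*I)
d(2*(3 + 3))*N = 10*(138 - 3*I*sqrt(51)) = 1380 - 30*I*sqrt(51)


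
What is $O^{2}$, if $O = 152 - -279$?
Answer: $185761$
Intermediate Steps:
$O = 431$ ($O = 152 + 279 = 431$)
$O^{2} = 431^{2} = 185761$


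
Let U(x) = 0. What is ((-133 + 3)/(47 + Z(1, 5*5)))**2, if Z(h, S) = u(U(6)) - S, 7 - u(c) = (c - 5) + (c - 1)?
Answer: 676/49 ≈ 13.796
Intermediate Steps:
u(c) = 13 - 2*c (u(c) = 7 - ((c - 5) + (c - 1)) = 7 - ((-5 + c) + (-1 + c)) = 7 - (-6 + 2*c) = 7 + (6 - 2*c) = 13 - 2*c)
Z(h, S) = 13 - S (Z(h, S) = (13 - 2*0) - S = (13 + 0) - S = 13 - S)
((-133 + 3)/(47 + Z(1, 5*5)))**2 = ((-133 + 3)/(47 + (13 - 5*5)))**2 = (-130/(47 + (13 - 1*25)))**2 = (-130/(47 + (13 - 25)))**2 = (-130/(47 - 12))**2 = (-130/35)**2 = (-130*1/35)**2 = (-26/7)**2 = 676/49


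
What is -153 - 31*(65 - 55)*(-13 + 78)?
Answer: -20303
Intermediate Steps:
-153 - 31*(65 - 55)*(-13 + 78) = -153 - 310*65 = -153 - 31*650 = -153 - 20150 = -20303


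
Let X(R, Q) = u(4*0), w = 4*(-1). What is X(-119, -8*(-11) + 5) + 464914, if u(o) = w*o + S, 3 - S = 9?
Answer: 464908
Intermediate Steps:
S = -6 (S = 3 - 1*9 = 3 - 9 = -6)
w = -4
u(o) = -6 - 4*o (u(o) = -4*o - 6 = -6 - 4*o)
X(R, Q) = -6 (X(R, Q) = -6 - 16*0 = -6 - 4*0 = -6 + 0 = -6)
X(-119, -8*(-11) + 5) + 464914 = -6 + 464914 = 464908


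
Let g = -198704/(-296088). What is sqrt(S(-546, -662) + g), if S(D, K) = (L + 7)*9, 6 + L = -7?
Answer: 2*I*sqrt(108063141)/2847 ≈ 7.3027*I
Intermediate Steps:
L = -13 (L = -6 - 7 = -13)
S(D, K) = -54 (S(D, K) = (-13 + 7)*9 = -6*9 = -54)
g = 24838/37011 (g = -198704*(-1/296088) = 24838/37011 ≈ 0.67110)
sqrt(S(-546, -662) + g) = sqrt(-54 + 24838/37011) = sqrt(-1973756/37011) = 2*I*sqrt(108063141)/2847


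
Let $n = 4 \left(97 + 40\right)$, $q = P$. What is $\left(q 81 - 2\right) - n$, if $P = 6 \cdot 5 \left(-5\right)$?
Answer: $-12700$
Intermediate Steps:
$P = -150$ ($P = 30 \left(-5\right) = -150$)
$q = -150$
$n = 548$ ($n = 4 \cdot 137 = 548$)
$\left(q 81 - 2\right) - n = \left(\left(-150\right) 81 - 2\right) - 548 = \left(-12150 + \left(-15 + 13\right)\right) - 548 = \left(-12150 - 2\right) - 548 = -12152 - 548 = -12700$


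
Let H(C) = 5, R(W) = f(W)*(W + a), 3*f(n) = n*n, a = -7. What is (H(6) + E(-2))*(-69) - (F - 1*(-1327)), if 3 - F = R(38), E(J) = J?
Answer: 40153/3 ≈ 13384.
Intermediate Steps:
f(n) = n²/3 (f(n) = (n*n)/3 = n²/3)
R(W) = W²*(-7 + W)/3 (R(W) = (W²/3)*(W - 7) = (W²/3)*(-7 + W) = W²*(-7 + W)/3)
F = -44755/3 (F = 3 - 38²*(-7 + 38)/3 = 3 - 1444*31/3 = 3 - 1*44764/3 = 3 - 44764/3 = -44755/3 ≈ -14918.)
(H(6) + E(-2))*(-69) - (F - 1*(-1327)) = (5 - 2)*(-69) - (-44755/3 - 1*(-1327)) = 3*(-69) - (-44755/3 + 1327) = -207 - 1*(-40774/3) = -207 + 40774/3 = 40153/3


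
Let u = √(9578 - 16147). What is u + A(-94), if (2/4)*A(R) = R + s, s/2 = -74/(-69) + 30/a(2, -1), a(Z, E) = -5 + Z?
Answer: -15436/69 + I*√6569 ≈ -223.71 + 81.049*I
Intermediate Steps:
s = -1232/69 (s = 2*(-74/(-69) + 30/(-5 + 2)) = 2*(-74*(-1/69) + 30/(-3)) = 2*(74/69 + 30*(-⅓)) = 2*(74/69 - 10) = 2*(-616/69) = -1232/69 ≈ -17.855)
A(R) = -2464/69 + 2*R (A(R) = 2*(R - 1232/69) = 2*(-1232/69 + R) = -2464/69 + 2*R)
u = I*√6569 (u = √(-6569) = I*√6569 ≈ 81.049*I)
u + A(-94) = I*√6569 + (-2464/69 + 2*(-94)) = I*√6569 + (-2464/69 - 188) = I*√6569 - 15436/69 = -15436/69 + I*√6569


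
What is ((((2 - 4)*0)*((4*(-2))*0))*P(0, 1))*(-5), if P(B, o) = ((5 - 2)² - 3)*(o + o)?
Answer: 0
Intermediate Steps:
P(B, o) = 12*o (P(B, o) = (3² - 3)*(2*o) = (9 - 3)*(2*o) = 6*(2*o) = 12*o)
((((2 - 4)*0)*((4*(-2))*0))*P(0, 1))*(-5) = ((((2 - 4)*0)*((4*(-2))*0))*(12*1))*(-5) = (((-2*0)*(-8*0))*12)*(-5) = ((0*0)*12)*(-5) = (0*12)*(-5) = 0*(-5) = 0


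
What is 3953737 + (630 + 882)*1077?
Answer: 5582161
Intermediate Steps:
3953737 + (630 + 882)*1077 = 3953737 + 1512*1077 = 3953737 + 1628424 = 5582161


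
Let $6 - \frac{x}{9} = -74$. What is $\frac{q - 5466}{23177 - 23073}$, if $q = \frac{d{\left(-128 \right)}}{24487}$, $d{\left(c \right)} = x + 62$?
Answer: $- \frac{16730645}{318331} \approx -52.557$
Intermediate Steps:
$x = 720$ ($x = 54 - -666 = 54 + 666 = 720$)
$d{\left(c \right)} = 782$ ($d{\left(c \right)} = 720 + 62 = 782$)
$q = \frac{782}{24487} \approx 0.031935$
$\frac{q - 5466}{23177 - 23073} = \frac{\frac{782}{24487} - 5466}{23177 - 23073} = - \frac{133845160}{24487 \left(23177 - 23073\right)} = - \frac{133845160}{24487 \cdot 104} = \left(- \frac{133845160}{24487}\right) \frac{1}{104} = - \frac{16730645}{318331}$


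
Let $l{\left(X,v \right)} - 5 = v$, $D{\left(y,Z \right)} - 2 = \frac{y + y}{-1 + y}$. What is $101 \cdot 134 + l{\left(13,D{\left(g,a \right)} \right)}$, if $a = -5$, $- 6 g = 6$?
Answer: $13542$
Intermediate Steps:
$g = -1$ ($g = \left(- \frac{1}{6}\right) 6 = -1$)
$D{\left(y,Z \right)} = 2 + \frac{2 y}{-1 + y}$ ($D{\left(y,Z \right)} = 2 + \frac{y + y}{-1 + y} = 2 + \frac{2 y}{-1 + y}$)
$l{\left(X,v \right)} = 5 + v$
$101 \cdot 134 + l{\left(13,D{\left(g,a \right)} \right)} = 101 \cdot 134 + \left(5 + \frac{2 \left(-1 + 2 \left(-1\right)\right)}{-1 - 1}\right) = 13534 + \left(5 + \frac{2 \left(-1 - 2\right)}{-2}\right) = 13534 + \left(5 + 2 \left(- \frac{1}{2}\right) \left(-3\right)\right) = 13534 + \left(5 + 3\right) = 13534 + 8 = 13542$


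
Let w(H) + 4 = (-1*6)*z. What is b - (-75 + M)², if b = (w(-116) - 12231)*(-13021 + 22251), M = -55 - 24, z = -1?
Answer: -112897386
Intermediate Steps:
M = -79
w(H) = 2 (w(H) = -4 - 1*6*(-1) = -4 - 6*(-1) = -4 + 6 = 2)
b = -112873670 (b = (2 - 12231)*(-13021 + 22251) = -12229*9230 = -112873670)
b - (-75 + M)² = -112873670 - (-75 - 79)² = -112873670 - 1*(-154)² = -112873670 - 1*23716 = -112873670 - 23716 = -112897386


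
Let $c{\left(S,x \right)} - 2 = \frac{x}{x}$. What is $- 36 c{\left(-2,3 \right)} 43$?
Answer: $-4644$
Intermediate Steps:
$c{\left(S,x \right)} = 3$ ($c{\left(S,x \right)} = 2 + \frac{x}{x} = 2 + 1 = 3$)
$- 36 c{\left(-2,3 \right)} 43 = \left(-36\right) 3 \cdot 43 = \left(-108\right) 43 = -4644$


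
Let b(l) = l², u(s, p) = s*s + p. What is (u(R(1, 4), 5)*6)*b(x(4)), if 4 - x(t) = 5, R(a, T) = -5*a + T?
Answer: 36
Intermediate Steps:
R(a, T) = T - 5*a
u(s, p) = p + s² (u(s, p) = s² + p = p + s²)
x(t) = -1 (x(t) = 4 - 1*5 = 4 - 5 = -1)
(u(R(1, 4), 5)*6)*b(x(4)) = ((5 + (4 - 5*1)²)*6)*(-1)² = ((5 + (4 - 5)²)*6)*1 = ((5 + (-1)²)*6)*1 = ((5 + 1)*6)*1 = (6*6)*1 = 36*1 = 36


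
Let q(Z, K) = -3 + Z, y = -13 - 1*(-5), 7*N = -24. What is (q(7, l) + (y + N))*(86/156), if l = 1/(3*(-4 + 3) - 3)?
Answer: -86/21 ≈ -4.0952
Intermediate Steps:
N = -24/7 (N = (⅐)*(-24) = -24/7 ≈ -3.4286)
y = -8 (y = -13 + 5 = -8)
l = -⅙ (l = 1/(3*(-1) - 3) = 1/(-3 - 3) = 1/(-6) = -⅙ ≈ -0.16667)
(q(7, l) + (y + N))*(86/156) = ((-3 + 7) + (-8 - 24/7))*(86/156) = (4 - 80/7)*(86*(1/156)) = -52/7*43/78 = -86/21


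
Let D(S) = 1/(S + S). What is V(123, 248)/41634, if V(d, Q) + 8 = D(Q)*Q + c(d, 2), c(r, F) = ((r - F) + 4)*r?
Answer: 3415/9252 ≈ 0.36911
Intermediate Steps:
D(S) = 1/(2*S)
c(r, F) = r*(4 + r - F) (c(r, F) = (4 + r - F)*r = r*(4 + r - F))
V(d, Q) = -15/2 + d*(2 + d) (V(d, Q) = -8 + ((1/(2*Q))*Q + d*(4 + d - 1*2)) = -8 + (½ + d*(4 + d - 2)) = -8 + (½ + d*(2 + d)) = -15/2 + d*(2 + d))
V(123, 248)/41634 = (-15/2 + 123*(2 + 123))/41634 = (-15/2 + 123*125)*(1/41634) = (-15/2 + 15375)*(1/41634) = (30735/2)*(1/41634) = 3415/9252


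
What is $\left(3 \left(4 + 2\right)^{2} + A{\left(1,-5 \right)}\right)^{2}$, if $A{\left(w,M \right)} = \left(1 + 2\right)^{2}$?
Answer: $13689$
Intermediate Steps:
$A{\left(w,M \right)} = 9$ ($A{\left(w,M \right)} = 3^{2} = 9$)
$\left(3 \left(4 + 2\right)^{2} + A{\left(1,-5 \right)}\right)^{2} = \left(3 \left(4 + 2\right)^{2} + 9\right)^{2} = \left(3 \cdot 6^{2} + 9\right)^{2} = \left(3 \cdot 36 + 9\right)^{2} = \left(108 + 9\right)^{2} = 117^{2} = 13689$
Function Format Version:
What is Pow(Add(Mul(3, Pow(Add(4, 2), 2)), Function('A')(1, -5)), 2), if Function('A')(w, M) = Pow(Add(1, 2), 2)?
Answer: 13689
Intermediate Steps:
Function('A')(w, M) = 9 (Function('A')(w, M) = Pow(3, 2) = 9)
Pow(Add(Mul(3, Pow(Add(4, 2), 2)), Function('A')(1, -5)), 2) = Pow(Add(Mul(3, Pow(Add(4, 2), 2)), 9), 2) = Pow(Add(Mul(3, Pow(6, 2)), 9), 2) = Pow(Add(Mul(3, 36), 9), 2) = Pow(Add(108, 9), 2) = Pow(117, 2) = 13689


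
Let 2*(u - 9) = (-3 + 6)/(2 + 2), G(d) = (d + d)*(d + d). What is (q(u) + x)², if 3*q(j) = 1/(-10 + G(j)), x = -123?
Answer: 4066550531761/268796025 ≈ 15129.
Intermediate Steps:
G(d) = 4*d² (G(d) = (2*d)*(2*d) = 4*d²)
u = 75/8 (u = 9 + ((-3 + 6)/(2 + 2))/2 = 9 + (3/4)/2 = 9 + (3*(¼))/2 = 9 + (½)*(¾) = 9 + 3/8 = 75/8 ≈ 9.3750)
q(j) = 1/(3*(-10 + 4*j²))
(q(u) + x)² = (1/(6*(-5 + 2*(75/8)²)) - 123)² = (1/(6*(-5 + 2*(5625/64))) - 123)² = (1/(6*(-5 + 5625/32)) - 123)² = (1/(6*(5465/32)) - 123)² = ((⅙)*(32/5465) - 123)² = (16/16395 - 123)² = (-2016569/16395)² = 4066550531761/268796025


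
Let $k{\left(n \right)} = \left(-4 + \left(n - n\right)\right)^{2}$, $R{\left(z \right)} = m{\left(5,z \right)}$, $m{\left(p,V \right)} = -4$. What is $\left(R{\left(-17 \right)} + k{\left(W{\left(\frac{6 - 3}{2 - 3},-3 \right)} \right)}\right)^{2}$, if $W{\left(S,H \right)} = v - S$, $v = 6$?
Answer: $144$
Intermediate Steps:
$R{\left(z \right)} = -4$
$W{\left(S,H \right)} = 6 - S$
$k{\left(n \right)} = 16$ ($k{\left(n \right)} = \left(-4 + 0\right)^{2} = \left(-4\right)^{2} = 16$)
$\left(R{\left(-17 \right)} + k{\left(W{\left(\frac{6 - 3}{2 - 3},-3 \right)} \right)}\right)^{2} = \left(-4 + 16\right)^{2} = 12^{2} = 144$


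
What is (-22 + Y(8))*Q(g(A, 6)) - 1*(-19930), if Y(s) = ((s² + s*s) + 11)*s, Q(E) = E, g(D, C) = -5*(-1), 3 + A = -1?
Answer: 25380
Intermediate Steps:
A = -4 (A = -3 - 1 = -4)
g(D, C) = 5
Y(s) = s*(11 + 2*s²) (Y(s) = ((s² + s²) + 11)*s = (2*s² + 11)*s = (11 + 2*s²)*s = s*(11 + 2*s²))
(-22 + Y(8))*Q(g(A, 6)) - 1*(-19930) = (-22 + 8*(11 + 2*8²))*5 - 1*(-19930) = (-22 + 8*(11 + 2*64))*5 + 19930 = (-22 + 8*(11 + 128))*5 + 19930 = (-22 + 8*139)*5 + 19930 = (-22 + 1112)*5 + 19930 = 1090*5 + 19930 = 5450 + 19930 = 25380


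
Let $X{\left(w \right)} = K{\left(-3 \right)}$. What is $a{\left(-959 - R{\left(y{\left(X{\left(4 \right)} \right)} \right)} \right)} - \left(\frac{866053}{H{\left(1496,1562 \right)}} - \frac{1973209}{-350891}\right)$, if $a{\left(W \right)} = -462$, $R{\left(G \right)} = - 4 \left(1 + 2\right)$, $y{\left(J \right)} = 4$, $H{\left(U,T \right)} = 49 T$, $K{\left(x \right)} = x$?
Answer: $- \frac{12862616529061}{26856495358} \approx -478.94$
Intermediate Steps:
$X{\left(w \right)} = -3$
$R{\left(G \right)} = -12$ ($R{\left(G \right)} = \left(-4\right) 3 = -12$)
$a{\left(-959 - R{\left(y{\left(X{\left(4 \right)} \right)} \right)} \right)} - \left(\frac{866053}{H{\left(1496,1562 \right)}} - \frac{1973209}{-350891}\right) = -462 - \left(\frac{866053}{49 \cdot 1562} - \frac{1973209}{-350891}\right) = -462 - \left(\frac{866053}{76538} - - \frac{1973209}{350891}\right) = -462 - \left(866053 \cdot \frac{1}{76538} + \frac{1973209}{350891}\right) = -462 - \left(\frac{866053}{76538} + \frac{1973209}{350891}\right) = -462 - \frac{454915673665}{26856495358} = - \frac{12862616529061}{26856495358}$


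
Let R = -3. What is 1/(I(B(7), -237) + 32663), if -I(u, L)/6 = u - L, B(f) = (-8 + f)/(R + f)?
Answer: 2/62485 ≈ 3.2008e-5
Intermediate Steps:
B(f) = (-8 + f)/(-3 + f)
I(u, L) = -6*u + 6*L (I(u, L) = -6*(u - L) = -6*u + 6*L)
1/(I(B(7), -237) + 32663) = 1/((-6*(-8 + 7)/(-3 + 7) + 6*(-237)) + 32663) = 1/((-6*(-1)/4 - 1422) + 32663) = 1/((-3*(-1)/2 - 1422) + 32663) = 1/((-6*(-1/4) - 1422) + 32663) = 1/((3/2 - 1422) + 32663) = 1/(-2841/2 + 32663) = 1/(62485/2) = 2/62485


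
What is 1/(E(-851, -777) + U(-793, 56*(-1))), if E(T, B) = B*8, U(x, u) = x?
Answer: -1/7009 ≈ -0.00014267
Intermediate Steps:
E(T, B) = 8*B
1/(E(-851, -777) + U(-793, 56*(-1))) = 1/(8*(-777) - 793) = 1/(-6216 - 793) = 1/(-7009) = -1/7009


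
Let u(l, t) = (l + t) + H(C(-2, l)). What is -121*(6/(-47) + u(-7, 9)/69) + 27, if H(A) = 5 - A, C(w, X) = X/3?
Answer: 253729/9729 ≈ 26.080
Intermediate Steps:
C(w, X) = X/3 (C(w, X) = X*(⅓) = X/3)
u(l, t) = 5 + t + 2*l/3 (u(l, t) = (l + t) + (5 - l/3) = 5 + t + 2*l/3)
-121*(6/(-47) + u(-7, 9)/69) + 27 = -121*(6/(-47) + (5 + 9 + (⅔)*(-7))/69) + 27 = -121*(6*(-1/47) + (5 + 9 - 14/3)*(1/69)) + 27 = -121*(-6/47 + (28/3)*(1/69)) + 27 = -121*(-6/47 + 28/207) + 27 = -121*74/9729 + 27 = -8954/9729 + 27 = 253729/9729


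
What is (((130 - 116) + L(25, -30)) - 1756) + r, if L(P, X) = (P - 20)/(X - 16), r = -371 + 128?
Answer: -91315/46 ≈ -1985.1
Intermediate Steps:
r = -243
L(P, X) = (-20 + P)/(-16 + X)
(((130 - 116) + L(25, -30)) - 1756) + r = (((130 - 116) + (-20 + 25)/(-16 - 30)) - 1756) - 243 = ((14 + 5/(-46)) - 1756) - 243 = ((14 - 1/46*5) - 1756) - 243 = ((14 - 5/46) - 1756) - 243 = (639/46 - 1756) - 243 = -80137/46 - 243 = -91315/46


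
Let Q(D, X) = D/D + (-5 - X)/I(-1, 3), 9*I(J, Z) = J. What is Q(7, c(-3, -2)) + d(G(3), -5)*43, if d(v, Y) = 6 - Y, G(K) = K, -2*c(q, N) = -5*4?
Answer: 609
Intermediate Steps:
I(J, Z) = J/9
c(q, N) = 10 (c(q, N) = -(-5)*4/2 = -½*(-20) = 10)
Q(D, X) = 46 + 9*X (Q(D, X) = D/D + (-5 - X)/(((⅑)*(-1))) = 1 + (-5 - X)/(-⅑) = 1 + (-5 - X)*(-9) = 1 + (45 + 9*X) = 46 + 9*X)
Q(7, c(-3, -2)) + d(G(3), -5)*43 = (46 + 9*10) + (6 - 1*(-5))*43 = (46 + 90) + (6 + 5)*43 = 136 + 11*43 = 136 + 473 = 609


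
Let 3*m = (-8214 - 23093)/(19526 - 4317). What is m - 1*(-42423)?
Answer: 1935602914/45627 ≈ 42422.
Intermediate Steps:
m = -31307/45627 (m = ((-8214 - 23093)/(19526 - 4317))/3 = (-31307/15209)/3 = (-31307*1/15209)/3 = (1/3)*(-31307/15209) = -31307/45627 ≈ -0.68615)
m - 1*(-42423) = -31307/45627 - 1*(-42423) = -31307/45627 + 42423 = 1935602914/45627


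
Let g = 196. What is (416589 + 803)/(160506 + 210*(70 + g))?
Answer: 208696/108183 ≈ 1.9291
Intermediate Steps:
(416589 + 803)/(160506 + 210*(70 + g)) = (416589 + 803)/(160506 + 210*(70 + 196)) = 417392/(160506 + 210*266) = 417392/(160506 + 55860) = 417392/216366 = 417392*(1/216366) = 208696/108183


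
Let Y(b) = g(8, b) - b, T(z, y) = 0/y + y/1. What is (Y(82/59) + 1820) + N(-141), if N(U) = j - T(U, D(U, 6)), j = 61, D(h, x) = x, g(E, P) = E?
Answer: 111015/59 ≈ 1881.6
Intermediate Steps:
T(z, y) = y (T(z, y) = 0 + y*1 = 0 + y = y)
Y(b) = 8 - b
N(U) = 55 (N(U) = 61 - 1*6 = 61 - 6 = 55)
(Y(82/59) + 1820) + N(-141) = ((8 - 82/59) + 1820) + 55 = (390/59 + 1820) + 55 = 107770/59 + 55 = 111015/59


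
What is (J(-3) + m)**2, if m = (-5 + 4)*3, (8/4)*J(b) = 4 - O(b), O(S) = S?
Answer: 1/4 ≈ 0.25000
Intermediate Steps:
J(b) = 2 - b/2 (J(b) = (4 - b)/2 = 2 - b/2)
m = -3 (m = -1*3 = -3)
(J(-3) + m)**2 = ((2 - 1/2*(-3)) - 3)**2 = ((2 + 3/2) - 3)**2 = (7/2 - 3)**2 = (1/2)**2 = 1/4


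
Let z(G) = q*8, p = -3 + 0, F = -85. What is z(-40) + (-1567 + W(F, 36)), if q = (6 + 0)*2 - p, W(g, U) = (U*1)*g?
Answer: -4507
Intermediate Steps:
W(g, U) = U*g
p = -3
q = 15 (q = (6 + 0)*2 - 1*(-3) = 6*2 + 3 = 12 + 3 = 15)
z(G) = 120 (z(G) = 15*8 = 120)
z(-40) + (-1567 + W(F, 36)) = 120 + (-1567 + 36*(-85)) = 120 + (-1567 - 3060) = 120 - 4627 = -4507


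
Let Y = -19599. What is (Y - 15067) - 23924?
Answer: -58590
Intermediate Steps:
(Y - 15067) - 23924 = (-19599 - 15067) - 23924 = -34666 - 23924 = -58590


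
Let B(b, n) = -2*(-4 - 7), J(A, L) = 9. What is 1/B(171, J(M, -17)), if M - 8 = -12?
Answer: 1/22 ≈ 0.045455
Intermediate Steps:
M = -4 (M = 8 - 12 = -4)
B(b, n) = 22 (B(b, n) = -2*(-11) = 22)
1/B(171, J(M, -17)) = 1/22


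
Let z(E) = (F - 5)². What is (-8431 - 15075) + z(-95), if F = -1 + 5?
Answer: -23505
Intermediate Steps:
F = 4
z(E) = 1 (z(E) = (4 - 5)² = (-1)² = 1)
(-8431 - 15075) + z(-95) = (-8431 - 15075) + 1 = -23506 + 1 = -23505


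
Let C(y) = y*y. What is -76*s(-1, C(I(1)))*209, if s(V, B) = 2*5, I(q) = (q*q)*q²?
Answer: -158840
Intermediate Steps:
I(q) = q⁴ (I(q) = q²*q² = q⁴)
C(y) = y²
s(V, B) = 10
-76*s(-1, C(I(1)))*209 = -76*10*209 = -760*209 = -158840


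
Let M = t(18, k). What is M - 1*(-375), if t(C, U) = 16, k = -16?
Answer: 391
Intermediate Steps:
M = 16
M - 1*(-375) = 16 - 1*(-375) = 16 + 375 = 391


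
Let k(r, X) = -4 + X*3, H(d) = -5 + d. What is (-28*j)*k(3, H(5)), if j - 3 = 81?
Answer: 9408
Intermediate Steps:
j = 84 (j = 3 + 81 = 84)
k(r, X) = -4 + 3*X
(-28*j)*k(3, H(5)) = (-28*84)*(-4 + 3*(-5 + 5)) = -2352*(-4 + 3*0) = -2352*(-4 + 0) = -2352*(-4) = 9408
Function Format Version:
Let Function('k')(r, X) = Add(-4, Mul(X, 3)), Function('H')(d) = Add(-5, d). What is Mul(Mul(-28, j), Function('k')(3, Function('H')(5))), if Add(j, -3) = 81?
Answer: 9408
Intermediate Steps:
j = 84 (j = Add(3, 81) = 84)
Function('k')(r, X) = Add(-4, Mul(3, X))
Mul(Mul(-28, j), Function('k')(3, Function('H')(5))) = Mul(Mul(-28, 84), Add(-4, Mul(3, Add(-5, 5)))) = Mul(-2352, Add(-4, Mul(3, 0))) = Mul(-2352, Add(-4, 0)) = Mul(-2352, -4) = 9408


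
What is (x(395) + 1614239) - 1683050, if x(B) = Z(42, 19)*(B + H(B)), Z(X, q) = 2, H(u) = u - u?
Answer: -68021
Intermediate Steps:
H(u) = 0
x(B) = 2*B (x(B) = 2*(B + 0) = 2*B)
(x(395) + 1614239) - 1683050 = (2*395 + 1614239) - 1683050 = (790 + 1614239) - 1683050 = 1615029 - 1683050 = -68021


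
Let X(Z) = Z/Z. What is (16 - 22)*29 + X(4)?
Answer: -173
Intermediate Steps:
X(Z) = 1
(16 - 22)*29 + X(4) = (16 - 22)*29 + 1 = -6*29 + 1 = -174 + 1 = -173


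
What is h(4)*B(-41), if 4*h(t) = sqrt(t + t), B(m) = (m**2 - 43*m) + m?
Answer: 3403*sqrt(2)/2 ≈ 2406.3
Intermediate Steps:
B(m) = m**2 - 42*m
h(t) = sqrt(2)*sqrt(t)/4 (h(t) = sqrt(t + t)/4 = sqrt(2*t)/4 = (sqrt(2)*sqrt(t))/4 = sqrt(2)*sqrt(t)/4)
h(4)*B(-41) = (sqrt(2)*sqrt(4)/4)*(-41*(-42 - 41)) = ((1/4)*sqrt(2)*2)*(-41*(-83)) = (sqrt(2)/2)*3403 = 3403*sqrt(2)/2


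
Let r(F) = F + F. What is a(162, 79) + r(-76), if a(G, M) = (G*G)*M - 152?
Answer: 2072972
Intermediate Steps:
r(F) = 2*F
a(G, M) = -152 + M*G**2 (a(G, M) = G**2*M - 152 = M*G**2 - 152 = -152 + M*G**2)
a(162, 79) + r(-76) = (-152 + 79*162**2) + 2*(-76) = (-152 + 79*26244) - 152 = (-152 + 2073276) - 152 = 2073124 - 152 = 2072972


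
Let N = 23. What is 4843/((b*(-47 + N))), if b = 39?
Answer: -4843/936 ≈ -5.1741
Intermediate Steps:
4843/((b*(-47 + N))) = 4843/((39*(-47 + 23))) = 4843/((39*(-24))) = 4843/(-936) = 4843*(-1/936) = -4843/936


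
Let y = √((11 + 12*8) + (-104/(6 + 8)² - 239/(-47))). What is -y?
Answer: -√12074770/329 ≈ -10.562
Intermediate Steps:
y = √12074770/329 (y = √((11 + 96) + (-104/(14²) - 239*(-1/47))) = √(107 + (-104/196 + 239/47)) = √(107 + (-104*1/196 + 239/47)) = √(107 + (-26/49 + 239/47)) = √(107 + 10489/2303) = √(256910/2303) = √12074770/329 ≈ 10.562)
-y = -√12074770/329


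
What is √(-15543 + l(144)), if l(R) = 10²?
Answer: I*√15443 ≈ 124.27*I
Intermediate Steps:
l(R) = 100
√(-15543 + l(144)) = √(-15543 + 100) = √(-15443) = I*√15443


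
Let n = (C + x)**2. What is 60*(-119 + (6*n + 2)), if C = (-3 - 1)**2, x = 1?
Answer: 97020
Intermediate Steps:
C = 16 (C = (-4)**2 = 16)
n = 289 (n = (16 + 1)**2 = 17**2 = 289)
60*(-119 + (6*n + 2)) = 60*(-119 + (6*289 + 2)) = 60*(-119 + (1734 + 2)) = 60*(-119 + 1736) = 60*1617 = 97020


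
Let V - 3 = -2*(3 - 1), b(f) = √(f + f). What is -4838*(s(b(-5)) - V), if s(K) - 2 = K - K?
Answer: -14514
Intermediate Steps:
b(f) = √2*√f (b(f) = √(2*f) = √2*√f)
V = -1 (V = 3 - 2*(3 - 1) = 3 - 2*2 = 3 - 4 = -1)
s(K) = 2 (s(K) = 2 + (K - K) = 2 + 0 = 2)
-4838*(s(b(-5)) - V) = -4838*(2 - 1*(-1)) = -4838*(2 + 1) = -4838*3 = -14514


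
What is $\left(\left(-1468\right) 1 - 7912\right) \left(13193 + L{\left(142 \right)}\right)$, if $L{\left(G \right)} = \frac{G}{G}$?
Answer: $-123759720$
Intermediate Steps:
$L{\left(G \right)} = 1$
$\left(\left(-1468\right) 1 - 7912\right) \left(13193 + L{\left(142 \right)}\right) = \left(\left(-1468\right) 1 - 7912\right) \left(13193 + 1\right) = \left(-1468 - 7912\right) 13194 = \left(-9380\right) 13194 = -123759720$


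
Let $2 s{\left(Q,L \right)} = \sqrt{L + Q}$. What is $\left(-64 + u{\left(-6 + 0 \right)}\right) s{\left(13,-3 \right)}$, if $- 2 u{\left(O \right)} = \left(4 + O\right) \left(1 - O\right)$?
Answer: $- \frac{57 \sqrt{10}}{2} \approx -90.125$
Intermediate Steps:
$s{\left(Q,L \right)} = \frac{\sqrt{L + Q}}{2}$
$u{\left(O \right)} = - \frac{\left(1 - O\right) \left(4 + O\right)}{2}$ ($u{\left(O \right)} = - \frac{\left(4 + O\right) \left(1 - O\right)}{2} = - \frac{\left(1 - O\right) \left(4 + O\right)}{2}$)
$\left(-64 + u{\left(-6 + 0 \right)}\right) s{\left(13,-3 \right)} = \left(-64 + \left(-2 + \frac{\left(-6 + 0\right)^{2}}{2} + \frac{3 \left(-6 + 0\right)}{2}\right)\right) \frac{\sqrt{-3 + 13}}{2} = \left(-64 + \left(-2 + \frac{\left(-6\right)^{2}}{2} + \frac{3}{2} \left(-6\right)\right)\right) \frac{\sqrt{10}}{2} = \left(-64 - -7\right) \frac{\sqrt{10}}{2} = \left(-64 + 7\right) \frac{\sqrt{10}}{2} = - 57 \frac{\sqrt{10}}{2} = - \frac{57 \sqrt{10}}{2}$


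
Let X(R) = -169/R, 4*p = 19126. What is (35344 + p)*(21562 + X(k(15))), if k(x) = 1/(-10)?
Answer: 932998126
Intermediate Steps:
p = 9563/2 (p = (¼)*19126 = 9563/2 ≈ 4781.5)
k(x) = -⅒
(35344 + p)*(21562 + X(k(15))) = (35344 + 9563/2)*(21562 - 169/(-⅒)) = 80251*(21562 - 169*(-10))/2 = 80251*(21562 + 1690)/2 = (80251/2)*23252 = 932998126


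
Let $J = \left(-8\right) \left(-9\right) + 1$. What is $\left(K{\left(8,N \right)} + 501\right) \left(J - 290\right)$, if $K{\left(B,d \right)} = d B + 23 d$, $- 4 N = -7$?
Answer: $- \frac{481957}{4} \approx -1.2049 \cdot 10^{5}$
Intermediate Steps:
$N = \frac{7}{4}$ ($N = \left(- \frac{1}{4}\right) \left(-7\right) = \frac{7}{4} \approx 1.75$)
$J = 73$ ($J = 72 + 1 = 73$)
$K{\left(B,d \right)} = 23 d + B d$ ($K{\left(B,d \right)} = B d + 23 d = 23 d + B d$)
$\left(K{\left(8,N \right)} + 501\right) \left(J - 290\right) = \left(\frac{7 \left(23 + 8\right)}{4} + 501\right) \left(73 - 290\right) = \left(\frac{7}{4} \cdot 31 + 501\right) \left(-217\right) = \left(\frac{217}{4} + 501\right) \left(-217\right) = \frac{2221}{4} \left(-217\right) = - \frac{481957}{4}$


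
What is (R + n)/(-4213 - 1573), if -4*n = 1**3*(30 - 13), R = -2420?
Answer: 9697/23144 ≈ 0.41899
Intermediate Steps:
n = -17/4 (n = -1**3*(30 - 13)/4 = -17/4 ≈ -4.2500)
(R + n)/(-4213 - 1573) = (-2420 - 17/4)/(-4213 - 1573) = -9697/4/(-5786) = -9697/4*(-1/5786) = 9697/23144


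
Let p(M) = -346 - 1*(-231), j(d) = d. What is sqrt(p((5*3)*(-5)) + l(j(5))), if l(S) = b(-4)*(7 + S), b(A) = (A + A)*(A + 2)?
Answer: sqrt(77) ≈ 8.7750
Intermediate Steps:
b(A) = 2*A*(2 + A) (b(A) = (2*A)*(2 + A) = 2*A*(2 + A))
p(M) = -115 (p(M) = -346 + 231 = -115)
l(S) = 112 + 16*S (l(S) = (2*(-4)*(2 - 4))*(7 + S) = (2*(-4)*(-2))*(7 + S) = 16*(7 + S) = 112 + 16*S)
sqrt(p((5*3)*(-5)) + l(j(5))) = sqrt(-115 + (112 + 16*5)) = sqrt(-115 + (112 + 80)) = sqrt(-115 + 192) = sqrt(77)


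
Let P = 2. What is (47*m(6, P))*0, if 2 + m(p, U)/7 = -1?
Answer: 0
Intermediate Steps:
m(p, U) = -21 (m(p, U) = -14 + 7*(-1) = -14 - 7 = -21)
(47*m(6, P))*0 = (47*(-21))*0 = -987*0 = 0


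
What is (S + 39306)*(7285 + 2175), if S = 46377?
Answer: 810561180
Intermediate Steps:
(S + 39306)*(7285 + 2175) = (46377 + 39306)*(7285 + 2175) = 85683*9460 = 810561180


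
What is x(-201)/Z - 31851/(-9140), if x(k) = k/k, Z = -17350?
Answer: 55260571/15857900 ≈ 3.4847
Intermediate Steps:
x(k) = 1
x(-201)/Z - 31851/(-9140) = 1/(-17350) - 31851/(-9140) = 1*(-1/17350) - 31851*(-1/9140) = -1/17350 + 31851/9140 = 55260571/15857900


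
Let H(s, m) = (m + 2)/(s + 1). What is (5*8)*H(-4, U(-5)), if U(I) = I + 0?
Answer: 40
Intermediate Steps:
U(I) = I
H(s, m) = (2 + m)/(1 + s)
(5*8)*H(-4, U(-5)) = (5*8)*((2 - 5)/(1 - 4)) = 40*(-3/(-3)) = 40*(-⅓*(-3)) = 40*1 = 40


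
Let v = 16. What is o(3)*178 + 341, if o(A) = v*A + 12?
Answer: 11021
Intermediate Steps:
o(A) = 12 + 16*A (o(A) = 16*A + 12 = 12 + 16*A)
o(3)*178 + 341 = (12 + 16*3)*178 + 341 = (12 + 48)*178 + 341 = 60*178 + 341 = 10680 + 341 = 11021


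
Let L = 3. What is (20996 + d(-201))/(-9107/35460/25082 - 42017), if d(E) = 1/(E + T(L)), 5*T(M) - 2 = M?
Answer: -93370000210407/186851220901735 ≈ -0.49970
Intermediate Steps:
T(M) = 2/5 + M/5
d(E) = 1/(1 + E) (d(E) = 1/(E + (2/5 + (1/5)*3)) = 1/(E + (2/5 + 3/5)) = 1/(E + 1) = 1/(1 + E))
(20996 + d(-201))/(-9107/35460/25082 - 42017) = (20996 + 1/(1 - 201))/(-9107/35460/25082 - 42017) = (20996 + 1/(-200))/(-9107*1/35460*(1/25082) - 42017) = (20996 - 1/200)/(-9107/35460*1/25082 - 42017) = 4199199/(200*(-9107/889407720 - 42017)) = 4199199/(200*(-37370244180347/889407720)) = (4199199/200)*(-889407720/37370244180347) = -93370000210407/186851220901735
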